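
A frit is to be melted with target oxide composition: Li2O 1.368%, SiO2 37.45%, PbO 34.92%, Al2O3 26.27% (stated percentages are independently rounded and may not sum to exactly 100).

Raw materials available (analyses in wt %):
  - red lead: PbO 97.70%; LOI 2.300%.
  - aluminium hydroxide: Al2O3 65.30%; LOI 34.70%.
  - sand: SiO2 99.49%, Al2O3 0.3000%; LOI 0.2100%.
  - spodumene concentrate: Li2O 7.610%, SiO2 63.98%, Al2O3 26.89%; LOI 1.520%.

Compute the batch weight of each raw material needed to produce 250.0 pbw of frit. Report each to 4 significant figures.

Batch per 250.0 pbw frit:
  red lead: 89.36 pbw
  aluminium hydroxide: 81.77 pbw
  sand: 65.20 pbw
  spodumene concentrate: 44.94 pbw
Total batch = 281.3 pbw; LOI loss = 31.25 pbw; yield = 88.89%

Working values are shown with 4-significant-digit rounding on the page. Every computation runs at full precision all the way through. Every reported figure receives exactly one rounding — the derived quantities, which include yield, the totals, four oxide percentages, LOI, glass mass, are carried in full precision, as written in the question or the answer, using the weight values per 250.0 pbw of glass.
Target oxide masses per 250.0 pbw frit:
  Li2O: 1.368% × 250.0 = 3.420 pbw
  SiO2: 37.45% × 250.0 = 93.62 pbw
  PbO: 34.92% × 250.0 = 87.30 pbw
  Al2O3: 26.27% × 250.0 = 65.68 pbw
Balance tally, oxide-wise, from the weights as reported, on the stated basis (oxide sums agree with the targets modulo rounding of the values):
  Li2O: 44.94·0.07610 = 3.420 pbw (target 3.420 pbw)
  SiO2: 65.20·0.9949 + 44.94·0.6398 = 93.62 pbw (target 93.62 pbw)
  PbO: 89.36·0.9770 = 87.30 pbw (target 87.30 pbw)
  Al2O3: 81.77·0.6530 + 65.20·0.003000 + 44.94·0.2689 = 65.68 pbw (target 65.68 pbw)
Mass balance on the glass: total batch − LOI = 250.0 pbw (the Σ of target masses is 250.0 pbw; with the basis standing at 250.0 pbw — any gap is answer rounding).
Adding the batch up: Σ batch = 281.3 pbw; LOI removed, Σ of batch·LOI: 31.25 pbw; yield: glass divided by total = 88.89%.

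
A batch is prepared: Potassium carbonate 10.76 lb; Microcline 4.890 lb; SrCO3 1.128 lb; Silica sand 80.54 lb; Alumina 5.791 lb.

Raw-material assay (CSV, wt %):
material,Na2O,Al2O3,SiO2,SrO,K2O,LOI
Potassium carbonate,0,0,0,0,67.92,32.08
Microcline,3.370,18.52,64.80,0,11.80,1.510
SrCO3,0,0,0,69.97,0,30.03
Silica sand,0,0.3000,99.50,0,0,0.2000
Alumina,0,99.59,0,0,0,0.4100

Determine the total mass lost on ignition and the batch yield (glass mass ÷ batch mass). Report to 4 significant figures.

The whole derivation runs at exact precision end to end; mid-chain values are displayed rounded to four significant digits on the page. A single rounding yields each reported result — the derived quantities, which include the five compositions, ignition loss, totals, glass mass, yield, are carried in exact precision, exactly as shown in problem or answer, from the weighed amounts for 99.06 lb of glass.
Each material's LOI contribution:
  Potassium carbonate: 10.76 × 0.3208 = 3.452 lb
  Microcline: 4.890 × 0.01510 = 0.07384 lb
  SrCO3: 1.128 × 0.3003 = 0.3387 lb
  Silica sand: 80.54 × 0.002000 = 0.1611 lb
  Alumina: 5.791 × 0.004100 = 0.02374 lb
Total LOI = 4.049 lb
Glass = batch − LOI = 103.1 − 4.049 = 99.06 lb

LOI loss = 4.049 lb; glass = 99.06 lb; yield = 96.07%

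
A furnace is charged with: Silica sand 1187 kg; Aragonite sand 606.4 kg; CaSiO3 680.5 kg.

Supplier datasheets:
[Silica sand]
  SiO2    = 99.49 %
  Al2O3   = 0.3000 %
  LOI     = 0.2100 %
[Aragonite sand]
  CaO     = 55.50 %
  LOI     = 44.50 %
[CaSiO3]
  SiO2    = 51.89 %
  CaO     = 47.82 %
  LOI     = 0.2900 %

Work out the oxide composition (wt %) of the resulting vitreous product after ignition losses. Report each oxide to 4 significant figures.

Glass mass = 2200 kg (batch 2474 − LOI 274.3).
Composition: SiO2 69.74%, Al2O3 0.1619%, CaO 30.10%

The working math keeps full float precision from first step to last. The intermediate values appear, rounded to 4 significant digits, between the steps; each reported figure undergoes a single rounding; the derived quantities, including glass mass, the three compositions, LOI, totals, yield, are computed from the batch weights at 2200 kg of glass in full precision as they appear in the question or the answer.
What the batch supplies per oxide:
  SiO2: 1187·0.9949 + 680.5·0.5189 = 1534 kg
  Al2O3: 1187·0.003000 = 3.561 kg
  CaO: 606.4·0.5550 + 680.5·0.4782 = 662.0 kg
LOI: 1187·0.002100 + 606.4·0.4450 + 680.5·0.002900 = 274.3 kg
Net of LOI, the glass mass = 2474 − 274.3 = 2200 kg (= Σ oxide masses)
percent by weight: oxide/glass ×100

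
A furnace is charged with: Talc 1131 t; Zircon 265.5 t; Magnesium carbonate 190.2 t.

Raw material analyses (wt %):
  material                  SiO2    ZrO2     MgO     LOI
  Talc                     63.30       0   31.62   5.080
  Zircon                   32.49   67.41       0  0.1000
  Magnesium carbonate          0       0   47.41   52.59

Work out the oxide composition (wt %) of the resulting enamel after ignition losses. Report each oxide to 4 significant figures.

Glass mass = 1429 t (batch 1587 − LOI 157.7).
Composition: SiO2 56.14%, ZrO2 12.52%, MgO 31.34%

The working math carries exact precision from first step to last. Values along the way are shown (rounded to 4 significant figures) alongside each step. A single rounding yields each reported number — the derived quantities, which include glass mass, totals, three oxide percentages, LOI, the yield, are recomputed at full precision, as set out in the question or the answer, from the weighed amounts for 1429 t of glass.
Mass of each oxide from the mix:
  SiO2: 1131·0.6330 + 265.5·0.3249 = 802.2 t
  ZrO2: 265.5·0.6741 = 179.0 t
  MgO: 1131·0.3162 + 190.2·0.4741 = 447.8 t
LOI: 1131·0.05080 + 265.5·0.001000 + 190.2·0.5259 = 157.7 t
batch − LOI leaves glass = 1587 − 157.7 = 1429 t (consistent with Σ oxide mass)
wt %: oxide over glass, times 100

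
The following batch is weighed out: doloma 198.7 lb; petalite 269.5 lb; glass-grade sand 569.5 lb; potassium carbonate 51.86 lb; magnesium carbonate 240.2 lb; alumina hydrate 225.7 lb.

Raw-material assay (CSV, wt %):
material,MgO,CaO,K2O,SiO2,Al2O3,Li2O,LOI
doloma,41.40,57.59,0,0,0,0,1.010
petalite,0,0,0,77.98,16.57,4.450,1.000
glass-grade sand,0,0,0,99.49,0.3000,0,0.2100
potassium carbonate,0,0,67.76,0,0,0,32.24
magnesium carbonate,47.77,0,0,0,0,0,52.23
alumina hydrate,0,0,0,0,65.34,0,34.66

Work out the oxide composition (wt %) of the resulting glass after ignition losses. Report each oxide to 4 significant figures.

Glass mass = 1329 lb (batch 1555 − LOI 226.3).
Composition: MgO 14.82%, CaO 8.609%, K2O 2.644%, SiO2 58.44%, Al2O3 14.58%, Li2O 0.9023%

Full precision is kept through the solve — working values are printed rounded to four significant digits. Every reported result is rounded only once. All derived quantities (the six compositions, ignition loss, the yield, totals, net glass mass) are carried at exact precision using the weight values at 1329 lb of glass exactly as shown in problem or answer.
Per-oxide mass from batch:
  MgO: 198.7·0.4140 + 240.2·0.4777 = 197.0 lb
  CaO: 198.7·0.5759 = 114.4 lb
  K2O: 51.86·0.6776 = 35.14 lb
  SiO2: 269.5·0.7798 + 569.5·0.9949 = 776.8 lb
  Al2O3: 269.5·0.1657 + 569.5·0.003000 + 225.7·0.6534 = 193.8 lb
  Li2O: 269.5·0.04450 = 11.99 lb
LOI: 198.7·0.01010 + 269.5·0.01000 + 569.5·0.002100 + 51.86·0.3224 + 240.2·0.5223 + 225.7·0.3466 = 226.3 lb
Resulting glass, batch − LOI: 1555 − 226.3 = 1329 lb (= Σ oxide masses)
each wt % is 100 × oxide ÷ glass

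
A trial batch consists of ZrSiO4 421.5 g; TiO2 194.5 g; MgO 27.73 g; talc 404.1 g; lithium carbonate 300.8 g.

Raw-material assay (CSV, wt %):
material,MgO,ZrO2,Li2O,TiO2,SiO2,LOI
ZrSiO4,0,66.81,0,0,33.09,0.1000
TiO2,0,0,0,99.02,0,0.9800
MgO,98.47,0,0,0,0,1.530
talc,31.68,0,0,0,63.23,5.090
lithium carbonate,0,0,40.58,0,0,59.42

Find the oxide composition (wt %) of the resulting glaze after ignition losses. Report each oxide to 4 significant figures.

Glass mass = 1147 g (batch 1349 − LOI 202.1).
Composition: MgO 13.55%, ZrO2 24.56%, Li2O 10.65%, TiO2 16.80%, SiO2 34.45%

Each numeric step maintains full float precision through every step; values along the way appear rounded to four significant figures between the steps — every reported figure takes just one rounding — all derived quantities, which include yield, the five compositions, the totals, glass mass, ignition loss, are computed in full float precision, exactly as printed in the problem or the answer, using the weight values on 1147 g of glass.
Delivered oxide masses:
  MgO: 27.73·0.9847 + 404.1·0.3168 = 155.3 g
  ZrO2: 421.5·0.6681 = 281.6 g
  Li2O: 300.8·0.4058 = 122.1 g
  TiO2: 194.5·0.9902 = 192.6 g
  SiO2: 421.5·0.3309 + 404.1·0.6323 = 395.0 g
LOI: 421.5·0.001000 + 194.5·0.009800 + 27.73·0.01530 + 404.1·0.05090 + 300.8·0.5942 = 202.1 g
Glass = total batch minus LOI = 1349 − 202.1 = 1147 g (= the summed oxide contributions)
each wt % is 100 × oxide ÷ glass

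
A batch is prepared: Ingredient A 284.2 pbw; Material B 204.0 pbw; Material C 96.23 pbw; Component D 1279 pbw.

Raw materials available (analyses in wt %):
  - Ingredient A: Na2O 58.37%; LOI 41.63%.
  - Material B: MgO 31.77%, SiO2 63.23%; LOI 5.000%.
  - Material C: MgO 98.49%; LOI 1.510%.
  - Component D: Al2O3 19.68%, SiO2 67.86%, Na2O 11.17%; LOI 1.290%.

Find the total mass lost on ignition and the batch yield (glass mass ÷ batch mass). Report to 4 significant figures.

LOI loss = 146.5 pbw; glass = 1717 pbw; yield = 92.14%

All arithmetic maintains full float precision from start to finish — mid-chain values appear rounded off to 4 significant figures when written out — each reported number is rounded a single time. Derived quantities are carried using the weight values on 1717 pbw of glass at full float precision (the yield, net glass mass, the totals, LOI, the four compositions) as quoted within question or answer.
LOI of each material in turn:
  Ingredient A: 284.2 × 0.4163 = 118.3 pbw
  Material B: 204.0 × 0.05000 = 10.20 pbw
  Material C: 96.23 × 0.01510 = 1.453 pbw
  Component D: 1279 × 0.01290 = 16.50 pbw
Total LOI = 146.5 pbw
Glass = batch − LOI = 1863 − 146.5 = 1717 pbw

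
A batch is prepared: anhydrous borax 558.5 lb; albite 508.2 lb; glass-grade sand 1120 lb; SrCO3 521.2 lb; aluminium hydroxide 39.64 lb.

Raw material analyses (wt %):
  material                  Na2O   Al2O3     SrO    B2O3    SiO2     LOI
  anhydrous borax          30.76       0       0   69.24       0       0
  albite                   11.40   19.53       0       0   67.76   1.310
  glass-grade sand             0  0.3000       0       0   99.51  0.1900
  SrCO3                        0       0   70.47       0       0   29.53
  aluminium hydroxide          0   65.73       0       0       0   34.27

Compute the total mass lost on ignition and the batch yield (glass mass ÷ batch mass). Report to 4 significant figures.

The intermediate values are displayed rounded to four significant figures at each printed step — the whole derivation runs at exact precision all the way through. Every reported result receives exactly one rounding; the derived quantities are re-derived at full precision (the yield, ignition loss, the five compositions, glass mass, totals) from the weighed amounts on 2571 lb of glass, precisely as stated by question or answer.
Loss on ignition, line by line:
  anhydrous borax: 558.5 × 0 = 0 lb
  albite: 508.2 × 0.01310 = 6.657 lb
  glass-grade sand: 1120 × 0.001900 = 2.128 lb
  SrCO3: 521.2 × 0.2953 = 153.9 lb
  aluminium hydroxide: 39.64 × 0.3427 = 13.58 lb
Total LOI = 176.3 lb
Glass = batch − LOI = 2748 − 176.3 = 2571 lb

LOI loss = 176.3 lb; glass = 2571 lb; yield = 93.58%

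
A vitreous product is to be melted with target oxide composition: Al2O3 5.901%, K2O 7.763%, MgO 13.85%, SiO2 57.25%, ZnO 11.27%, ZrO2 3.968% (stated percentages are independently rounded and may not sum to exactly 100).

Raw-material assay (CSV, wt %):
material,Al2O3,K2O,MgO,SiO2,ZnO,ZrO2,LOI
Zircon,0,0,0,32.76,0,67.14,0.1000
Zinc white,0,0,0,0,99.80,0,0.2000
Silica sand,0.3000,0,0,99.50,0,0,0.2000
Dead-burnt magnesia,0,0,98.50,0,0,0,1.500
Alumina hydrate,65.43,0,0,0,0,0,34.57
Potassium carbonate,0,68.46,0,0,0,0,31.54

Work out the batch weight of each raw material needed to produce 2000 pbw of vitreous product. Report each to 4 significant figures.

Every computation carries full precision from start to finish; in-progress results are printed rounded to 4 significant figures in the printout; a single rounding produces every reported number; all derived quantities are rebuilt at exact precision (net glass mass, six oxide percentages, LOI, yield, totals) from the batch weights on 2000 pbw of glass as written in the problem or the answer.
Oxide-by-oxide targets in 2000 pbw vitreous product:
  Al2O3: 5.901% × 2000 = 118.0 pbw
  K2O: 7.763% × 2000 = 155.3 pbw
  MgO: 13.85% × 2000 = 277.0 pbw
  SiO2: 57.25% × 2000 = 1145 pbw
  ZnO: 11.27% × 2000 = 225.4 pbw
  ZrO2: 3.968% × 2000 = 79.36 pbw
Oxide-by-oxide audit applying the batch weights above, relative to the basis at hand (delivered sums recover each target modulo rounding of the values):
  Al2O3: 1112·0.003000 + 175.3·0.6543 = 118.0 pbw (target 118.0 pbw)
  K2O: 226.8·0.6846 = 155.3 pbw (target 155.3 pbw)
  MgO: 281.2·0.9850 = 277.0 pbw (target 277.0 pbw)
  SiO2: 118.2·0.3276 + 1112·0.9950 = 1145 pbw (target 1145 pbw)
  ZnO: 225.9·0.9980 = 225.4 pbw (target 225.4 pbw)
  ZrO2: 118.2·0.6714 = 79.36 pbw (target 79.36 pbw)
Glass-mass closure: net batch after ignition = 2000 pbw (the Σ of target masses is 2000 pbw; versus the stated basis of 2000 pbw — gaps are rounding artifacts).
Batch total: Σ batch = 2139 pbw; Σ batch·LOI gives LOI loss = 139.1 pbw; yield = glass ÷ total batch = 93.50%.

Batch per 2000 pbw vitreous product:
  Zircon: 118.2 pbw
  Zinc white: 225.9 pbw
  Silica sand: 1112 pbw
  Dead-burnt magnesia: 281.2 pbw
  Alumina hydrate: 175.3 pbw
  Potassium carbonate: 226.8 pbw
Total batch = 2139 pbw; LOI loss = 139.1 pbw; yield = 93.50%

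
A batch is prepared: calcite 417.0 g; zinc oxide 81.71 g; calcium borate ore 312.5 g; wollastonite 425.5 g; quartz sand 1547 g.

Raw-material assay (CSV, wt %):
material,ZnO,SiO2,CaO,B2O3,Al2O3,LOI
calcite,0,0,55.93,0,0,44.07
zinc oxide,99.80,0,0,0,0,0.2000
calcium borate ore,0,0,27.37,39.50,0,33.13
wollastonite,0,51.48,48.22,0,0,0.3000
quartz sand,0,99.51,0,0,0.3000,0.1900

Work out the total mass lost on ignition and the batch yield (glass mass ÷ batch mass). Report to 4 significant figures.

LOI loss = 291.7 g; glass = 2492 g; yield = 89.52%

Every computation carries full precision at every stage. Values along the way are printed with 4-significant-figure rounding within the worked lines — exactly one rounding is applied to every reported result — all derived quantities are rebuilt at exact precision (totals, yield, the five compositions, net glass mass, LOI) from the batch weights for 2492 g of glass as quoted within question or answer.
Each material's LOI contribution:
  calcite: 417.0 × 0.4407 = 183.8 g
  zinc oxide: 81.71 × 0.002000 = 0.1634 g
  calcium borate ore: 312.5 × 0.3313 = 103.5 g
  wollastonite: 425.5 × 0.003000 = 1.276 g
  quartz sand: 1547 × 0.001900 = 2.939 g
Total LOI = 291.7 g
Glass = batch − LOI = 2784 − 291.7 = 2492 g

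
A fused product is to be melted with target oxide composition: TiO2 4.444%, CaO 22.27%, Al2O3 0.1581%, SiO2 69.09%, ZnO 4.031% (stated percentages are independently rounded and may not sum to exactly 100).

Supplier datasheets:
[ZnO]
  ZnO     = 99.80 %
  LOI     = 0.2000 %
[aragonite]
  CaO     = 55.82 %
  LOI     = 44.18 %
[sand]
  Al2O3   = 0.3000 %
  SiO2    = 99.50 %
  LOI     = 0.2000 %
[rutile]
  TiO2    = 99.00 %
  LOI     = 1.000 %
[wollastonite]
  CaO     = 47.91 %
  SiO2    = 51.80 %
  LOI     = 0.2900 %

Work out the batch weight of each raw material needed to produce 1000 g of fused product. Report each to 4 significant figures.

Batch per 1000 g fused product:
  ZnO: 40.39 g
  aragonite: 123.0 g
  sand: 527.0 g
  rutile: 44.89 g
  wollastonite: 321.5 g
Total batch = 1057 g; LOI loss = 56.86 g; yield = 94.62%

Each numeric step holds full float precision through every step — mid-chain values appear, rounded to four significant figures, on the page. Every reported value is rounded just once. All derived quantities, which include the five compositions, the totals, net glass mass, LOI, yield, are re-derived at exact precision, as written in the problem or the answer, from the weighed amounts per 1000 g of glass.
Oxide-by-oxide targets in 1000 g fused product:
  TiO2: 4.444% × 1000 = 44.44 g
  CaO: 22.27% × 1000 = 222.7 g
  Al2O3: 0.1581% × 1000 = 1.581 g
  SiO2: 69.09% × 1000 = 690.9 g
  ZnO: 4.031% × 1000 = 40.31 g
Checking each oxide sum applying the batch weights above, relative to the basis at hand (each sum matches its target mass once rounding is allowed for):
  TiO2: 44.89·0.9900 = 44.44 g (target 44.44 g)
  CaO: 123.0·0.5582 + 321.5·0.4791 = 222.7 g (target 222.7 g)
  Al2O3: 527.0·0.003000 = 1.581 g (target 1.581 g)
  SiO2: 527.0·0.9950 + 321.5·0.5180 = 690.9 g (target 690.9 g)
  ZnO: 40.39·0.9980 = 40.31 g (target 40.31 g)
Auditing the glass mass value: total batch − LOI = 999.9 g (per-oxide target masses sum to 999.9 g; the stated basis being 1000 g — any gap is answer rounding).
Batch grand total — Σ batch = 1057 g; ignition loss, Σ(batch × LOI) = 56.86 g; as yield: glass ÷ batch → 94.62%.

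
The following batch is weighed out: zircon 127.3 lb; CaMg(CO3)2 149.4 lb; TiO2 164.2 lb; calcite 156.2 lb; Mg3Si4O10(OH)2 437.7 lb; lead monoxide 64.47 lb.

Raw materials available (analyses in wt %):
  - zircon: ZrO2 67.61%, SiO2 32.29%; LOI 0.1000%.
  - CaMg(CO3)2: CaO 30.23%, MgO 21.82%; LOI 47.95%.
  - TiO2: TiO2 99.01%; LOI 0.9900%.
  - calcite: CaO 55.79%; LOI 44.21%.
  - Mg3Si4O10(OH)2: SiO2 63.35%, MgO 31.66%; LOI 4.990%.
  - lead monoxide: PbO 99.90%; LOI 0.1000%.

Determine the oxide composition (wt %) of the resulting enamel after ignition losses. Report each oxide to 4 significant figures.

Full precision is kept through the solve — in-progress results are printed, rounded to four significant digits, as written — a single rounding yields each reported value. All derived quantities, including the six compositions, the yield, net glass mass, LOI, totals, are recomputed starting from the weights on 934.9 lb of glass in full precision exactly as shown in the problem or the answer.
Oxide-by-oxide delivered mass:
  TiO2: 164.2·0.9901 = 162.6 lb
  ZrO2: 127.3·0.6761 = 86.07 lb
  CaO: 149.4·0.3023 + 156.2·0.5579 = 132.3 lb
  SiO2: 127.3·0.3229 + 437.7·0.6335 = 318.4 lb
  PbO: 64.47·0.9990 = 64.41 lb
  MgO: 149.4·0.2182 + 437.7·0.3166 = 171.2 lb
LOI: 127.3·0.001000 + 149.4·0.4795 + 164.2·0.009900 + 156.2·0.4421 + 437.7·0.04990 + 64.47·0.001000 = 164.4 lb
batch − LOI leaves glass = 1099 − 164.4 = 934.9 lb (equal to the oxide-mass sum)
percent share: oxide ÷ glass, ×100

Glass mass = 934.9 lb (batch 1099 − LOI 164.4).
Composition: TiO2 17.39%, ZrO2 9.206%, CaO 14.15%, SiO2 34.06%, PbO 6.889%, MgO 18.31%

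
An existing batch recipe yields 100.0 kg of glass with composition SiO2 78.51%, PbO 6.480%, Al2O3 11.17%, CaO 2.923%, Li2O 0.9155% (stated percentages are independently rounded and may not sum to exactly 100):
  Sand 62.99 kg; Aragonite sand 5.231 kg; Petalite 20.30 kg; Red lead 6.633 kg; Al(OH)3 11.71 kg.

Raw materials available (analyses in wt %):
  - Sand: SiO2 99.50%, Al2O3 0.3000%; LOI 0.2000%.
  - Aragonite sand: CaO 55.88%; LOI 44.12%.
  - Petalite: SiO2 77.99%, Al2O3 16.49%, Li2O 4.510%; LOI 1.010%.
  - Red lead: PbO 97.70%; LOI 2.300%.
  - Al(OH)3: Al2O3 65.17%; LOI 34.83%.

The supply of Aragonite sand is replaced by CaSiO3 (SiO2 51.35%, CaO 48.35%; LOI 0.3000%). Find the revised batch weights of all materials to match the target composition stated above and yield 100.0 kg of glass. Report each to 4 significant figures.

Revised batch per 100.0 kg glass:
  Sand: 59.87 kg
  CaSiO3: 6.046 kg
  Petalite: 20.30 kg
  Red lead: 6.633 kg
  Al(OH)3: 11.73 kg
Total batch = 104.6 kg; LOI loss = 4.581 kg

In-progress results are printed rounded off to 4 significant figures on the page; every computation maintains exact precision at all times. Every reported number is rounded a single time. The derived quantities, which include the yield, five oxide percentages, totals, LOI, glass mass, are computed at exact precision, exactly as shown in question or answer, starting from the weights for 100.0 kg of glass.
Target oxide masses per 100.0 kg glass:
  SiO2: 78.51% × 100.0 = 78.51 kg
  PbO: 6.480% × 100.0 = 6.480 kg
  Al2O3: 11.17% × 100.0 = 11.17 kg
  CaO: 2.923% × 100.0 = 2.923 kg
  Li2O: 0.9155% × 100.0 = 0.9155 kg
Per-oxide balance check given the weights on record, versus the basis set out (summed amounts equal target values net of answer rounding effects):
  SiO2: 59.87·0.9950 + 6.046·0.5135 + 20.30·0.7799 = 78.51 kg (target 78.51 kg)
  PbO: 6.633·0.9770 = 6.480 kg (target 6.480 kg)
  Al2O3: 59.87·0.003000 + 20.30·0.1649 + 11.73·0.6517 = 11.17 kg (target 11.17 kg)
  CaO: 6.046·0.4835 = 2.923 kg (target 2.923 kg)
  Li2O: 20.30·0.04510 = 0.9155 kg (target 0.9155 kg)
Mass balance on the glass: batch total minus LOI = 100.0 kg (oxide target masses add up to 100.0 kg; with the basis standing at 100.0 kg — a pure rounding effect).
Batch grand total — Σ batch = 104.6 kg; loss to ignition Σ batch·LOI = 4.581 kg; glass ÷ batch gives a yield of 95.62%.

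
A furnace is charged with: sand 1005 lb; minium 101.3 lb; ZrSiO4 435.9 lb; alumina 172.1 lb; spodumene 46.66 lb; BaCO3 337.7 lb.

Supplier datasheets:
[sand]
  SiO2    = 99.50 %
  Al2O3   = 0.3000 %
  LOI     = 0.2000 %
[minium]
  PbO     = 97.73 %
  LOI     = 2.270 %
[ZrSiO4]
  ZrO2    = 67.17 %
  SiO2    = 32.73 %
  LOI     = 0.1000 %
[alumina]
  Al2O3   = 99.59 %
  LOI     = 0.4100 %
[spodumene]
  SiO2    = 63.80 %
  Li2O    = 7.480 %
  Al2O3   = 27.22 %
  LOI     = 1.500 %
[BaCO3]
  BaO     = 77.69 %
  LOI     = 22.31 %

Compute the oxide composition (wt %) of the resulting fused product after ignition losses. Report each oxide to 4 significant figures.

Values along the way appear, rounded to 4 significant figures, at each printed step — the working math carries exact precision end to end — every reported value is rounded just once. All derived quantities are re-derived from the batch weights on 2017 lb of glass at full float precision (net glass mass, yield, LOI, the totals, the six compositions), precisely as stated by the problem or the answer.
Oxide masses out of the charge:
  ZrO2: 435.9·0.6717 = 292.8 lb
  BaO: 337.7·0.7769 = 262.4 lb
  SiO2: 1005·0.9950 + 435.9·0.3273 + 46.66·0.6380 = 1172 lb
  Li2O: 46.66·0.07480 = 3.490 lb
  PbO: 101.3·0.9773 = 99.00 lb
  Al2O3: 1005·0.003000 + 172.1·0.9959 + 46.66·0.2722 = 187.1 lb
LOI: 1005·0.002000 + 101.3·0.02270 + 435.9·0.001000 + 172.1·0.004100 + 46.66·0.01500 + 337.7·0.2231 = 81.49 lb
Resulting glass, batch − LOI: 2099 − 81.49 = 2017 lb (the oxide masses sum to this)
percent by weight: oxide/glass ×100

Glass mass = 2017 lb (batch 2099 − LOI 81.49).
Composition: ZrO2 14.52%, BaO 13.01%, SiO2 58.12%, Li2O 0.1730%, PbO 4.908%, Al2O3 9.276%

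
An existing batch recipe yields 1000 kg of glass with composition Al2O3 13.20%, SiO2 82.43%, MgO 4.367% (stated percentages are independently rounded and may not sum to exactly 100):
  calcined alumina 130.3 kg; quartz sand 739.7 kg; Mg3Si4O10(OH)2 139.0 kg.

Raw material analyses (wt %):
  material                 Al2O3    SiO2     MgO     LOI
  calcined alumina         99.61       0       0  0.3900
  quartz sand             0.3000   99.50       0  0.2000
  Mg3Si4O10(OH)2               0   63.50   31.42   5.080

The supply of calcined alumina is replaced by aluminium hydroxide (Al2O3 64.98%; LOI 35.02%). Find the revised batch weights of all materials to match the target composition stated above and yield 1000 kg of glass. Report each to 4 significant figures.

Revised batch per 1000 kg glass:
  aluminium hydroxide: 199.7 kg
  quartz sand: 739.7 kg
  Mg3Si4O10(OH)2: 139.0 kg
Total batch = 1078 kg; LOI loss = 78.48 kg

All internal work keeps full precision from start to finish. Mid-chain values are rounded to 4 significant digits when displayed. Exactly one rounding is applied to every reported result — the derived quantities (glass mass, the totals, LOI, the three compositions, yield) are re-derived at full precision starting from the weights for 1000 kg of glass as given in the problem or the answer.
Target masses of each oxide per 1000 kg glass:
  Al2O3: 13.20% × 1000 = 132.0 kg
  SiO2: 82.43% × 1000 = 824.3 kg
  MgO: 4.367% × 1000 = 43.67 kg
Mass-balance tally per oxide from the weights as reported, at the basis given (delivered sums recover each target once rounding is allowed for):
  Al2O3: 199.7·0.6498 + 739.7·0.003000 = 132.0 kg (target 132.0 kg)
  SiO2: 739.7·0.9950 + 139.0·0.6350 = 824.3 kg (target 824.3 kg)
  MgO: 139.0·0.3142 = 43.67 kg (target 43.67 kg)
Consistency of the glass mass: net batch after ignition = 999.9 kg (per-oxide target masses sum to 1000 kg; against the stated basis, 1000 kg — deltas are rounding alone).
Batch total: Σ batch = 1078 kg; Σ batch·LOI gives LOI loss = 78.48 kg; glass ÷ batch gives a yield of 92.72%.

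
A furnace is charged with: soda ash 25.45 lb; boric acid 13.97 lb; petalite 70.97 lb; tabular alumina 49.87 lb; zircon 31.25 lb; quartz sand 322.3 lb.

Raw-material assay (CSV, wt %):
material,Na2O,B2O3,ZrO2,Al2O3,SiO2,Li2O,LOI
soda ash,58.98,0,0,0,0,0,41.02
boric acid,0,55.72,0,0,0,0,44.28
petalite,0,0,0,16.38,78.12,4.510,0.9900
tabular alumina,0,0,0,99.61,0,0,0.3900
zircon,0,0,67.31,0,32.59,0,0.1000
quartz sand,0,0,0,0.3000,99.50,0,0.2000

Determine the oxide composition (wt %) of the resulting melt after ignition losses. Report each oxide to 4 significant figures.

Glass mass = 495.6 lb (batch 513.8 − LOI 18.20).
Composition: Na2O 3.029%, B2O3 1.571%, ZrO2 4.244%, Al2O3 12.56%, SiO2 77.95%, Li2O 0.6458%

Mid-chain values are shown rounded to four significant digits in the printout; each numeric step carries full precision end to end — exactly one rounding lands on every reported figure — the derived quantities, including ignition loss, net glass mass, six oxide percentages, the yield, the totals, are recomputed using the weight values on 495.6 lb of glass in full float precision as set out in the problem or answer text.
Mass of each oxide from the mix:
  Na2O: 25.45·0.5898 = 15.01 lb
  B2O3: 13.97·0.5572 = 7.784 lb
  ZrO2: 31.25·0.6731 = 21.03 lb
  Al2O3: 70.97·0.1638 + 49.87·0.9961 + 322.3·0.003000 = 62.27 lb
  SiO2: 70.97·0.7812 + 31.25·0.3259 + 322.3·0.9950 = 386.3 lb
  Li2O: 70.97·0.04510 = 3.201 lb
LOI: 25.45·0.4102 + 13.97·0.4428 + 70.97·0.009900 + 49.87·0.003900 + 31.25·0.001000 + 322.3·0.002000 = 18.20 lb
Glass mass = batch − LOI = 513.8 − 18.20 = 495.6 lb (equal to the oxide-mass sum)
wt % = 100 × oxide mass / glass mass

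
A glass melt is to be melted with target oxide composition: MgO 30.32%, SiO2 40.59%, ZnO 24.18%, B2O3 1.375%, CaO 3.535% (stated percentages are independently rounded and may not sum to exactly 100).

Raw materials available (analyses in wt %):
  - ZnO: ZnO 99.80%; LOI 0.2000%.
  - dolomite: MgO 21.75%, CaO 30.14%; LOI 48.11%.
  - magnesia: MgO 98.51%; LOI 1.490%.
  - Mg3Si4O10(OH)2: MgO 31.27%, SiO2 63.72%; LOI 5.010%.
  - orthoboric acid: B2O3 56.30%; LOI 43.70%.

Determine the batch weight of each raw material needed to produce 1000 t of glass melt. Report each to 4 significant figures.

Each numeric step keeps full precision all the way through; in-progress results are shown rounded to 4 significant figures in the working; every reported figure is rounded just once. Derived quantities, including the yield, LOI, totals, glass mass, five oxide percentages, are computed using the weight values per 1000 t of glass in exact precision, precisely as stated by the problem or answer text.
Oxide mass targets, per 1000 t glass melt:
  MgO: 30.32% × 1000 = 303.2 t
  SiO2: 40.59% × 1000 = 405.9 t
  ZnO: 24.18% × 1000 = 241.8 t
  B2O3: 1.375% × 1000 = 13.75 t
  CaO: 3.535% × 1000 = 35.35 t
Sums-versus-targets review on the weights just shown, on the stated basis (oxide sums agree with the targets once rounding is allowed for):
  MgO: 117.3·0.2175 + 79.69·0.9851 + 637.0·0.3127 = 303.2 t (target 303.2 t)
  SiO2: 637.0·0.6372 = 405.9 t (target 405.9 t)
  ZnO: 242.3·0.9980 = 241.8 t (target 241.8 t)
  B2O3: 24.42·0.5630 = 13.75 t (target 13.75 t)
  CaO: 117.3·0.3014 = 35.35 t (target 35.35 t)
Glass-mass closure: whole batch net of LOI = 1000 t (the Σ of target masses is 1000 t; the stated basis being 1000 t — a pure rounding effect).
Total batch = Σ batch = 1101 t; LOI loss = Σ batch·LOI = 100.7 t; yield = glass ÷ total batch = 90.85%.

Batch per 1000 t glass melt:
  ZnO: 242.3 t
  dolomite: 117.3 t
  magnesia: 79.69 t
  Mg3Si4O10(OH)2: 637.0 t
  orthoboric acid: 24.42 t
Total batch = 1101 t; LOI loss = 100.7 t; yield = 90.85%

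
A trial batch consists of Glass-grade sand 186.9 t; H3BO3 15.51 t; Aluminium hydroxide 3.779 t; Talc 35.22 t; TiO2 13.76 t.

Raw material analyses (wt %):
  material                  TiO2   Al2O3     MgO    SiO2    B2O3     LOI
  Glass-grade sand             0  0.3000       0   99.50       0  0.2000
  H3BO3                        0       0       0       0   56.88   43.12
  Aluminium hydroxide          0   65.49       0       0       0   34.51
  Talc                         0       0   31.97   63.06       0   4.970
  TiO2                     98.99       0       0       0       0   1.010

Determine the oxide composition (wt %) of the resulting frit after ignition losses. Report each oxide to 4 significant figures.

The working math runs at exact precision all the way through — in-progress results appear, rounded to four significant figures, between the steps — a single rounding produces each reported result; derived quantities, including yield, five oxide percentages, the totals, glass mass, LOI, are computed using the weight values on 244.9 t of glass in full precision as quoted within either problem or answer.
Oxide-by-oxide delivered mass:
  TiO2: 13.76·0.9899 = 13.62 t
  Al2O3: 186.9·0.003000 + 3.779·0.6549 = 3.036 t
  MgO: 35.22·0.3197 = 11.26 t
  SiO2: 186.9·0.9950 + 35.22·0.6306 = 208.2 t
  B2O3: 15.51·0.5688 = 8.822 t
LOI: 186.9·0.002000 + 15.51·0.4312 + 3.779·0.3451 + 35.22·0.04970 + 13.76·0.01010 = 10.26 t
batch − LOI leaves glass = 255.2 − 10.26 = 244.9 t (consistent with Σ oxide mass)
wt % = 100 × oxide mass / glass mass

Glass mass = 244.9 t (batch 255.2 − LOI 10.26).
Composition: TiO2 5.562%, Al2O3 1.239%, MgO 4.597%, SiO2 85.00%, B2O3 3.602%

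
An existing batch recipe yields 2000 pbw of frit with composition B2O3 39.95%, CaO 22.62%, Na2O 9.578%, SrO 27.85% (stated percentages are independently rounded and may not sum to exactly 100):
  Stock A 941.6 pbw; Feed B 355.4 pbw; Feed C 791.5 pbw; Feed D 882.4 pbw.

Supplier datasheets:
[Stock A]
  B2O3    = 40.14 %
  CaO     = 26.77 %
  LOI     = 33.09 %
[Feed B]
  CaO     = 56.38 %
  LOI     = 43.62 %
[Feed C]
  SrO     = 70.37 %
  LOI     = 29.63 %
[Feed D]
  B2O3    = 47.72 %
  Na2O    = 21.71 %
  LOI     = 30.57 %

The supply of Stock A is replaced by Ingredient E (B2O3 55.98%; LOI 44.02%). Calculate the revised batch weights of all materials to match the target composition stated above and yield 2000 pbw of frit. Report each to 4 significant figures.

Revised batch per 2000 pbw frit:
  Ingredient E: 675.1 pbw
  Feed B: 802.4 pbw
  Feed C: 791.5 pbw
  Feed D: 882.4 pbw
Total batch = 3151 pbw; LOI loss = 1151 pbw

Mid-chain values are displayed (rounded to four significant digits) at each printed step. Each numeric step carries full float precision at every stage — each reported value is rounded once only; all derived quantities, which include four oxide percentages, the yield, net glass mass, ignition loss, the totals, are rebuilt at full float precision, exactly as printed in the question or the answer, from the weighed amounts per 2000 pbw of glass.
Per-oxide target masses for 2000 pbw frit:
  B2O3: 39.95% × 2000 = 799.0 pbw
  CaO: 22.62% × 2000 = 452.4 pbw
  Na2O: 9.578% × 2000 = 191.6 pbw
  SrO: 27.85% × 2000 = 557.0 pbw
Mass-balance tally per oxide on the weights just shown, at the basis given (sum by sum, the targets are met given rounding of the digits):
  B2O3: 675.1·0.5598 + 882.4·0.4772 = 799.0 pbw (target 799.0 pbw)
  CaO: 802.4·0.5638 = 452.4 pbw (target 452.4 pbw)
  Na2O: 882.4·0.2171 = 191.6 pbw (target 191.6 pbw)
  SrO: 791.5·0.7037 = 557.0 pbw (target 557.0 pbw)
Glass-mass bookkeeping: batch Σ − ignition loss = 2000 pbw (per-oxide target masses sum to 2000 pbw; versus the stated basis of 2000 pbw — deltas are rounding alone).
Batch grand total — Σ batch = 3151 pbw; loss to ignition Σ batch·LOI = 1151 pbw; yield, glass over the total, = 63.46%.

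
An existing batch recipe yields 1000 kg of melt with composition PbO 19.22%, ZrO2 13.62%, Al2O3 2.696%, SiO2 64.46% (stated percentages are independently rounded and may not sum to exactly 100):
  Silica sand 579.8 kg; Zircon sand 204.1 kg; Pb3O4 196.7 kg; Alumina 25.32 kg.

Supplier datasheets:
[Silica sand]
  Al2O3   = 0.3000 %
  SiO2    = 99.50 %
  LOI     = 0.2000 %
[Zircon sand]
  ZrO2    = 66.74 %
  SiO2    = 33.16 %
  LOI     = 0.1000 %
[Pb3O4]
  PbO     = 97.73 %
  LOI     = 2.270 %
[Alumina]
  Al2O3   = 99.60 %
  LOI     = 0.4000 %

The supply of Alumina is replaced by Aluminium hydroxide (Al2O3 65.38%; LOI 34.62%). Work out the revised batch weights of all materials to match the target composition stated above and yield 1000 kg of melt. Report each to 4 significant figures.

Revised batch per 1000 kg melt:
  Silica sand: 579.8 kg
  Zircon sand: 204.1 kg
  Pb3O4: 196.7 kg
  Aluminium hydroxide: 38.58 kg
Total batch = 1019 kg; LOI loss = 19.19 kg

In-progress results are displayed (rounded to 4 significant figures) alongside each step; full float precision is carried in all steps. Exactly one rounding lands on every reported result — derived quantities (ignition loss, net glass mass, the totals, four oxide percentages, yield) are carried at exact precision from the weighed amounts for 1000 kg of glass, as set out in the problem or the answer.
The oxide mass targets at 1000 kg melt:
  PbO: 19.22% × 1000 = 192.2 kg
  ZrO2: 13.62% × 1000 = 136.2 kg
  Al2O3: 2.696% × 1000 = 26.96 kg
  SiO2: 64.46% × 1000 = 644.6 kg
Mass-balance tally per oxide with the batch weights as given, for the quoted basis mass (summed amounts equal target values modulo rounding of the values):
  PbO: 196.7·0.9773 = 192.2 kg (target 192.2 kg)
  ZrO2: 204.1·0.6674 = 136.2 kg (target 136.2 kg)
  Al2O3: 579.8·0.003000 + 38.58·0.6538 = 26.96 kg (target 26.96 kg)
  SiO2: 579.8·0.9950 + 204.1·0.3316 = 644.6 kg (target 644.6 kg)
Glass mass check: batch Σ − ignition loss = 1000 kg (targets for the oxides total 1000 kg; stated basis 1000 kg — any gap is answer rounding).
Summing the batch: Σ batch = 1019 kg; ignition loss, Σ(batch × LOI) = 19.19 kg; yield: glass divided by total = 98.12%.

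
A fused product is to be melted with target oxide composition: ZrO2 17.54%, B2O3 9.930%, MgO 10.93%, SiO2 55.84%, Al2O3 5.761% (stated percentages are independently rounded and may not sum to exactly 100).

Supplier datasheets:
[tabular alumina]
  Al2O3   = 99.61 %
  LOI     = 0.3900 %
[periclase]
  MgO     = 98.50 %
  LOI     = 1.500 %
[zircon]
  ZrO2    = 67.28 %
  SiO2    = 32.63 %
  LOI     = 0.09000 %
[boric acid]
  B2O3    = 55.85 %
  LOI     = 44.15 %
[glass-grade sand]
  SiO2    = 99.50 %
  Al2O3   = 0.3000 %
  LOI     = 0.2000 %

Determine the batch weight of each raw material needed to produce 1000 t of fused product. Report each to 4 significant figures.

Batch per 1000 t fused product:
  tabular alumina: 56.40 t
  periclase: 111.0 t
  zircon: 260.7 t
  boric acid: 177.8 t
  glass-grade sand: 475.7 t
Total batch = 1082 t; LOI loss = 81.57 t; yield = 92.46%

Each numeric step holds full precision all the way through; values along the way appear rounded to 4 significant digits as written — each reported number undergoes a single rounding; all derived quantities are recomputed starting from the weights at 1000 t of glass at exact precision (net glass mass, ignition loss, the yield, five oxide percentages, the totals), as set out in question or answer.
Target oxide masses per 1000 t fused product:
  ZrO2: 17.54% × 1000 = 175.4 t
  B2O3: 9.930% × 1000 = 99.30 t
  MgO: 10.93% × 1000 = 109.3 t
  SiO2: 55.84% × 1000 = 558.4 t
  Al2O3: 5.761% × 1000 = 57.61 t
Sums-versus-targets review from the weights as reported, against the basis in use (target by target, the sums agree net of answer rounding effects):
  ZrO2: 260.7·0.6728 = 175.4 t (target 175.4 t)
  B2O3: 177.8·0.5585 = 99.30 t (target 99.30 t)
  MgO: 111.0·0.9850 = 109.3 t (target 109.3 t)
  SiO2: 260.7·0.3263 + 475.7·0.9950 = 558.4 t (target 558.4 t)
  Al2O3: 56.40·0.9961 + 475.7·0.003000 = 57.61 t (target 57.61 t)
The glass-mass cross-check: Σ batch − LOI loss = 1000 t (the targets, summed, come to 1000 t; with the basis standing at 1000 t — rounding explains the deltas).
Adding the batch up: Σ batch = 1082 t; ignition loss, Σ(batch × LOI) = 81.57 t; yield = glass ÷ total batch = 92.46%.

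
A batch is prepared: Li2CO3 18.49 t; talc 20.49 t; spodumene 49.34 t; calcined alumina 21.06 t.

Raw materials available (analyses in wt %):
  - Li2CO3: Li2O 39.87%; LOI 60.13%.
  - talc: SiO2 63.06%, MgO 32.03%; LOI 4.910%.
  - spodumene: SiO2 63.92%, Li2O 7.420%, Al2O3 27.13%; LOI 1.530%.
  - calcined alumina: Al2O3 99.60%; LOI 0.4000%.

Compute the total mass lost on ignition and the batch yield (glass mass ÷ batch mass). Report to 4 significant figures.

In-progress results are printed, rounded to four significant figures, alongside each step — every computation keeps full precision at all times — exactly one rounding goes into every reported number — all derived quantities are rebuilt starting from the weights for 96.42 t of glass at full precision (LOI, four oxide percentages, totals, the yield, glass mass) exactly as shown in the problem or the answer.
Material-by-material LOI:
  Li2CO3: 18.49 × 0.6013 = 11.12 t
  talc: 20.49 × 0.04910 = 1.006 t
  spodumene: 49.34 × 0.01530 = 0.7549 t
  calcined alumina: 21.06 × 0.004000 = 0.08424 t
Total LOI = 12.96 t
Glass = batch − LOI = 109.4 − 12.96 = 96.42 t

LOI loss = 12.96 t; glass = 96.42 t; yield = 88.15%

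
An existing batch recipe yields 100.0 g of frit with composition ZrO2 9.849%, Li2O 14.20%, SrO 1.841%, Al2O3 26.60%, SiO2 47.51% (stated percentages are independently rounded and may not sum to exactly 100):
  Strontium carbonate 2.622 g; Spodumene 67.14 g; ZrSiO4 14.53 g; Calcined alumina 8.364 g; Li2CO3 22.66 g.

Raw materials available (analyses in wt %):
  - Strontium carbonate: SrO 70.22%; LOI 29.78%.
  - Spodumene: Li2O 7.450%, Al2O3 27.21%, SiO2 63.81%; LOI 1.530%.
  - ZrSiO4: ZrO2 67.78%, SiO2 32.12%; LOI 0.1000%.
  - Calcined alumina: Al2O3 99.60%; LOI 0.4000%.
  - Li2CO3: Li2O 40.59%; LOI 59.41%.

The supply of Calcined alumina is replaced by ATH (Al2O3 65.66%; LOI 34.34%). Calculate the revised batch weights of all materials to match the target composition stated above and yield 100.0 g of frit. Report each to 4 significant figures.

All internal work keeps full float precision at each step; intermediates are printed rounded to 4 significant digits within the worked lines. Every reported number is rounded a single time; the derived quantities, including the totals, ignition loss, the yield, the five compositions, net glass mass, are rebuilt from the batch weights for 100.0 g of glass in exact precision, precisely as stated by problem or answer.
Oxide-by-oxide targets in 100.0 g frit:
  ZrO2: 9.849% × 100.0 = 9.849 g
  Li2O: 14.20% × 100.0 = 14.20 g
  SrO: 1.841% × 100.0 = 1.841 g
  Al2O3: 26.60% × 100.0 = 26.60 g
  SiO2: 47.51% × 100.0 = 47.51 g
Per-oxide balance check with the batch weights as given, on the stated basis (oxide sums agree with the targets up to rounding of the answer):
  ZrO2: 14.53·0.6778 = 9.848 g (target 9.849 g)
  Li2O: 67.14·0.07450 + 22.66·0.4059 = 14.20 g (target 14.20 g)
  SrO: 2.622·0.7022 = 1.841 g (target 1.841 g)
  Al2O3: 67.14·0.2721 + 12.69·0.6566 = 26.60 g (target 26.60 g)
  SiO2: 67.14·0.6381 + 14.53·0.3212 = 47.51 g (target 47.51 g)
Mass balance on the glass: total charge less LOI = 100.0 g (the Σ of target masses is 100.0 g; stated basis 100.0 g — gaps are rounding artifacts).
Summing the batch: Σ batch = 119.6 g; loss to ignition Σ batch·LOI = 19.64 g; yield: glass divided by total = 83.58%.

Revised batch per 100.0 g frit:
  Strontium carbonate: 2.622 g
  Spodumene: 67.14 g
  ZrSiO4: 14.53 g
  ATH: 12.69 g
  Li2CO3: 22.66 g
Total batch = 119.6 g; LOI loss = 19.64 g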